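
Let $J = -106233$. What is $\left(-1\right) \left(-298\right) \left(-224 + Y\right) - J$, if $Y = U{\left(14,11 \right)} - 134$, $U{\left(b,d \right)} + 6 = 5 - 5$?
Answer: $-2239$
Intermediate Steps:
$U{\left(b,d \right)} = -6$ ($U{\left(b,d \right)} = -6 + \left(5 - 5\right) = -6 + 0 = -6$)
$Y = -140$ ($Y = -6 - 134 = -140$)
$\left(-1\right) \left(-298\right) \left(-224 + Y\right) - J = \left(-1\right) \left(-298\right) \left(-224 - 140\right) - -106233 = 298 \left(-364\right) + 106233 = -108472 + 106233 = -2239$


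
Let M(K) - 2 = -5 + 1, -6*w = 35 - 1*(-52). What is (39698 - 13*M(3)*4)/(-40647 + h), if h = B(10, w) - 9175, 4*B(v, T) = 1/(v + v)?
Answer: -3184160/3985759 ≈ -0.79888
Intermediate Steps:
w = -29/2 (w = -(35 - 1*(-52))/6 = -(35 + 52)/6 = -⅙*87 = -29/2 ≈ -14.500)
B(v, T) = 1/(8*v) (B(v, T) = 1/(4*(v + v)) = 1/(4*((2*v))) = (1/(2*v))/4 = 1/(8*v))
M(K) = -2 (M(K) = 2 + (-5 + 1) = 2 - 4 = -2)
h = -733999/80 (h = (⅛)/10 - 9175 = (⅛)*(⅒) - 9175 = 1/80 - 9175 = -733999/80 ≈ -9175.0)
(39698 - 13*M(3)*4)/(-40647 + h) = (39698 - 13*(-2)*4)/(-40647 - 733999/80) = (39698 + 26*4)/(-3985759/80) = (39698 + 104)*(-80/3985759) = 39802*(-80/3985759) = -3184160/3985759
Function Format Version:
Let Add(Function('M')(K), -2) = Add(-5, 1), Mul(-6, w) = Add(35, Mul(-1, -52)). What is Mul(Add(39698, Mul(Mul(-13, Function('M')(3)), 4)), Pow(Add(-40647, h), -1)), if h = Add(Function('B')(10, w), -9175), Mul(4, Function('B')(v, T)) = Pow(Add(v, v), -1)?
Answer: Rational(-3184160, 3985759) ≈ -0.79888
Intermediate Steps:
w = Rational(-29, 2) (w = Mul(Rational(-1, 6), Add(35, Mul(-1, -52))) = Mul(Rational(-1, 6), Add(35, 52)) = Mul(Rational(-1, 6), 87) = Rational(-29, 2) ≈ -14.500)
Function('B')(v, T) = Mul(Rational(1, 8), Pow(v, -1)) (Function('B')(v, T) = Mul(Rational(1, 4), Pow(Add(v, v), -1)) = Mul(Rational(1, 4), Pow(Mul(2, v), -1)) = Mul(Rational(1, 4), Mul(Rational(1, 2), Pow(v, -1))) = Mul(Rational(1, 8), Pow(v, -1)))
Function('M')(K) = -2 (Function('M')(K) = Add(2, Add(-5, 1)) = Add(2, -4) = -2)
h = Rational(-733999, 80) (h = Add(Mul(Rational(1, 8), Pow(10, -1)), -9175) = Add(Mul(Rational(1, 8), Rational(1, 10)), -9175) = Add(Rational(1, 80), -9175) = Rational(-733999, 80) ≈ -9175.0)
Mul(Add(39698, Mul(Mul(-13, Function('M')(3)), 4)), Pow(Add(-40647, h), -1)) = Mul(Add(39698, Mul(Mul(-13, -2), 4)), Pow(Add(-40647, Rational(-733999, 80)), -1)) = Mul(Add(39698, Mul(26, 4)), Pow(Rational(-3985759, 80), -1)) = Mul(Add(39698, 104), Rational(-80, 3985759)) = Mul(39802, Rational(-80, 3985759)) = Rational(-3184160, 3985759)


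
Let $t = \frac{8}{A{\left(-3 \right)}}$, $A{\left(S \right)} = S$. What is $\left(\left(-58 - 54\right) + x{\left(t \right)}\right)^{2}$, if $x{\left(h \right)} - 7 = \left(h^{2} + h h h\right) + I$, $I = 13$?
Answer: $\frac{7862416}{729} \approx 10785.0$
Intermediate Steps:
$t = - \frac{8}{3}$ ($t = \frac{8}{-3} = 8 \left(- \frac{1}{3}\right) = - \frac{8}{3} \approx -2.6667$)
$x{\left(h \right)} = 20 + h^{2} + h^{3}$ ($x{\left(h \right)} = 7 + \left(\left(h^{2} + h h h\right) + 13\right) = 7 + \left(\left(h^{2} + h^{2} h\right) + 13\right) = 7 + \left(\left(h^{2} + h^{3}\right) + 13\right) = 7 + \left(13 + h^{2} + h^{3}\right) = 20 + h^{2} + h^{3}$)
$\left(\left(-58 - 54\right) + x{\left(t \right)}\right)^{2} = \left(\left(-58 - 54\right) + \left(20 + \left(- \frac{8}{3}\right)^{2} + \left(- \frac{8}{3}\right)^{3}\right)\right)^{2} = \left(-112 + \left(20 + \frac{64}{9} - \frac{512}{27}\right)\right)^{2} = \left(-112 + \frac{220}{27}\right)^{2} = \left(- \frac{2804}{27}\right)^{2} = \frac{7862416}{729}$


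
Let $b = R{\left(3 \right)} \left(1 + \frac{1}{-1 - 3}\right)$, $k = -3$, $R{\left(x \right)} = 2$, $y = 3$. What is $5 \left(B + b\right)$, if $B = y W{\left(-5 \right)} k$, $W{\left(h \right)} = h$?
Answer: $\frac{465}{2} \approx 232.5$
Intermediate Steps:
$b = \frac{3}{2}$ ($b = 2 \left(1 + \frac{1}{-1 - 3}\right) = 2 \left(1 + \frac{1}{-4}\right) = 2 \left(1 - \frac{1}{4}\right) = 2 \cdot \frac{3}{4} = \frac{3}{2} \approx 1.5$)
$B = 45$ ($B = 3 \left(-5\right) \left(-3\right) = \left(-15\right) \left(-3\right) = 45$)
$5 \left(B + b\right) = 5 \left(45 + \frac{3}{2}\right) = 5 \cdot \frac{93}{2} = \frac{465}{2}$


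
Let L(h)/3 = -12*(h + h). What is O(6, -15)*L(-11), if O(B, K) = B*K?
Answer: -71280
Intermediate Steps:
L(h) = -72*h (L(h) = 3*(-12*(h + h)) = 3*(-24*h) = -72*h)
O(6, -15)*L(-11) = (6*(-15))*(-72*(-11)) = -90*792 = -71280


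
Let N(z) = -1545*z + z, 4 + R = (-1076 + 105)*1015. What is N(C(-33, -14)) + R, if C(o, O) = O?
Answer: -963953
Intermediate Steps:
R = -985569 (R = -4 + (-1076 + 105)*1015 = -4 - 971*1015 = -4 - 985565 = -985569)
N(z) = -1544*z
N(C(-33, -14)) + R = -1544*(-14) - 985569 = 21616 - 985569 = -963953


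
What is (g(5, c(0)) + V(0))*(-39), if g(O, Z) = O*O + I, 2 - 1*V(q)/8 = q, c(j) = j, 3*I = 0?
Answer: -1599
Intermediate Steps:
I = 0 (I = (⅓)*0 = 0)
V(q) = 16 - 8*q
g(O, Z) = O² (g(O, Z) = O*O + 0 = O² + 0 = O²)
(g(5, c(0)) + V(0))*(-39) = (5² + (16 - 8*0))*(-39) = (25 + (16 + 0))*(-39) = (25 + 16)*(-39) = 41*(-39) = -1599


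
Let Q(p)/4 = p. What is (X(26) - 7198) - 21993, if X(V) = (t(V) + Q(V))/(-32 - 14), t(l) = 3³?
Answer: -1342917/46 ≈ -29194.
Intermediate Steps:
t(l) = 27
Q(p) = 4*p
X(V) = -27/46 - 2*V/23 (X(V) = (27 + 4*V)/(-32 - 14) = (27 + 4*V)/(-46) = (27 + 4*V)*(-1/46) = -27/46 - 2*V/23)
(X(26) - 7198) - 21993 = ((-27/46 - 2/23*26) - 7198) - 21993 = ((-27/46 - 52/23) - 7198) - 21993 = (-131/46 - 7198) - 21993 = -331239/46 - 21993 = -1342917/46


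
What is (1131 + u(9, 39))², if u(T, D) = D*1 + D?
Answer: 1461681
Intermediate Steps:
u(T, D) = 2*D (u(T, D) = D + D = 2*D)
(1131 + u(9, 39))² = (1131 + 2*39)² = (1131 + 78)² = 1209² = 1461681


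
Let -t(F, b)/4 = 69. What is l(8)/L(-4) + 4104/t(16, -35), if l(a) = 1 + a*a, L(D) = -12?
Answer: -5599/276 ≈ -20.286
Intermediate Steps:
t(F, b) = -276 (t(F, b) = -4*69 = -276)
l(a) = 1 + a**2
l(8)/L(-4) + 4104/t(16, -35) = (1 + 8**2)/(-12) + 4104/(-276) = (1 + 64)*(-1/12) + 4104*(-1/276) = 65*(-1/12) - 342/23 = -65/12 - 342/23 = -5599/276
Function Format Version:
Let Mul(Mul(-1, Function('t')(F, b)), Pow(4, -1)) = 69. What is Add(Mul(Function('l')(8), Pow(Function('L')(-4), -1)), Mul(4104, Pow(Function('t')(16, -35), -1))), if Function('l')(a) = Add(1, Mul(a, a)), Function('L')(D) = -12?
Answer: Rational(-5599, 276) ≈ -20.286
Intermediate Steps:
Function('t')(F, b) = -276 (Function('t')(F, b) = Mul(-4, 69) = -276)
Function('l')(a) = Add(1, Pow(a, 2))
Add(Mul(Function('l')(8), Pow(Function('L')(-4), -1)), Mul(4104, Pow(Function('t')(16, -35), -1))) = Add(Mul(Add(1, Pow(8, 2)), Pow(-12, -1)), Mul(4104, Pow(-276, -1))) = Add(Mul(Add(1, 64), Rational(-1, 12)), Mul(4104, Rational(-1, 276))) = Add(Mul(65, Rational(-1, 12)), Rational(-342, 23)) = Add(Rational(-65, 12), Rational(-342, 23)) = Rational(-5599, 276)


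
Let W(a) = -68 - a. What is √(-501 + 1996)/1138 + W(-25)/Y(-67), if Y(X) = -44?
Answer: 43/44 + √1495/1138 ≈ 1.0112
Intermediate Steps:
√(-501 + 1996)/1138 + W(-25)/Y(-67) = √(-501 + 1996)/1138 + (-68 - 1*(-25))/(-44) = √1495*(1/1138) + (-68 + 25)*(-1/44) = √1495/1138 - 43*(-1/44) = √1495/1138 + 43/44 = 43/44 + √1495/1138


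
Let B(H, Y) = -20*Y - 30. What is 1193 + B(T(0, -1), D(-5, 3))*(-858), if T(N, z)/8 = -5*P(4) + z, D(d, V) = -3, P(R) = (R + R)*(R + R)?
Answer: -24547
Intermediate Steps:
P(R) = 4*R² (P(R) = (2*R)*(2*R) = 4*R²)
T(N, z) = -2560 + 8*z (T(N, z) = 8*(-20*4² + z) = 8*(-20*16 + z) = 8*(-5*64 + z) = 8*(-320 + z) = -2560 + 8*z)
B(H, Y) = -30 - 20*Y
1193 + B(T(0, -1), D(-5, 3))*(-858) = 1193 + (-30 - 20*(-3))*(-858) = 1193 + (-30 + 60)*(-858) = 1193 + 30*(-858) = 1193 - 25740 = -24547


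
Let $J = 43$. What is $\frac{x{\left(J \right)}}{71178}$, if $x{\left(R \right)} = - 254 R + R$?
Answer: $- \frac{10879}{71178} \approx -0.15284$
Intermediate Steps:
$x{\left(R \right)} = - 253 R$
$\frac{x{\left(J \right)}}{71178} = \frac{\left(-253\right) 43}{71178} = \left(-10879\right) \frac{1}{71178} = - \frac{10879}{71178}$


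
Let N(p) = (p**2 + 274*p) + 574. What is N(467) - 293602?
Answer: 53019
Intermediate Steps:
N(p) = 574 + p**2 + 274*p
N(467) - 293602 = (574 + 467**2 + 274*467) - 293602 = (574 + 218089 + 127958) - 293602 = 346621 - 293602 = 53019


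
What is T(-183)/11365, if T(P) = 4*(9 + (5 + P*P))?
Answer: 134012/11365 ≈ 11.792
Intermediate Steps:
T(P) = 56 + 4*P² (T(P) = 4*(9 + (5 + P²)) = 4*(14 + P²) = 56 + 4*P²)
T(-183)/11365 = (56 + 4*(-183)²)/11365 = (56 + 4*33489)*(1/11365) = (56 + 133956)*(1/11365) = 134012*(1/11365) = 134012/11365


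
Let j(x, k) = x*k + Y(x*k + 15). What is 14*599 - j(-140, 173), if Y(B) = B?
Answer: 56811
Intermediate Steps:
j(x, k) = 15 + 2*k*x (j(x, k) = x*k + (x*k + 15) = k*x + (k*x + 15) = k*x + (15 + k*x) = 15 + 2*k*x)
14*599 - j(-140, 173) = 14*599 - (15 + 2*173*(-140)) = 8386 - (15 - 48440) = 8386 - 1*(-48425) = 8386 + 48425 = 56811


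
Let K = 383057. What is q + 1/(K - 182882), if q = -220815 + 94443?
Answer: -25296515099/200175 ≈ -1.2637e+5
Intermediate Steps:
q = -126372
q + 1/(K - 182882) = -126372 + 1/(383057 - 182882) = -126372 + 1/200175 = -25296515099/200175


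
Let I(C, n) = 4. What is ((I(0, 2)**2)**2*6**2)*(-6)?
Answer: -55296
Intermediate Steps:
((I(0, 2)**2)**2*6**2)*(-6) = ((4**2)**2*6**2)*(-6) = (16**2*36)*(-6) = (256*36)*(-6) = 9216*(-6) = -55296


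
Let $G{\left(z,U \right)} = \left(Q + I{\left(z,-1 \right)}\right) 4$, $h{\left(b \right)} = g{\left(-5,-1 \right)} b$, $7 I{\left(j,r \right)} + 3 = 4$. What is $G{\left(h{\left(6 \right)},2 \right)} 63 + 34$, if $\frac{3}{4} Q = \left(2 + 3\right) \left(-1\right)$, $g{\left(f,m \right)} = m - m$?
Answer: $-1610$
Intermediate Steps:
$I{\left(j,r \right)} = \frac{1}{7}$ ($I{\left(j,r \right)} = - \frac{3}{7} + \frac{1}{7} \cdot 4 = - \frac{3}{7} + \frac{4}{7} = \frac{1}{7}$)
$g{\left(f,m \right)} = 0$
$h{\left(b \right)} = 0$ ($h{\left(b \right)} = 0 b = 0$)
$Q = - \frac{20}{3}$ ($Q = \frac{4 \left(2 + 3\right) \left(-1\right)}{3} = \frac{4 \cdot 5 \left(-1\right)}{3} = \frac{4}{3} \left(-5\right) = - \frac{20}{3} \approx -6.6667$)
$G{\left(z,U \right)} = - \frac{548}{21}$ ($G{\left(z,U \right)} = \left(- \frac{20}{3} + \frac{1}{7}\right) 4 = \left(- \frac{137}{21}\right) 4 = - \frac{548}{21}$)
$G{\left(h{\left(6 \right)},2 \right)} 63 + 34 = \left(- \frac{548}{21}\right) 63 + 34 = -1644 + 34 = -1610$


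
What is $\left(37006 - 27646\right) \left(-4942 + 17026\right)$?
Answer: $113106240$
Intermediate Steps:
$\left(37006 - 27646\right) \left(-4942 + 17026\right) = 9360 \cdot 12084 = 113106240$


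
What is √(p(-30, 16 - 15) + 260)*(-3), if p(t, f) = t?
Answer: -3*√230 ≈ -45.497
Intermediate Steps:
√(p(-30, 16 - 15) + 260)*(-3) = √(-30 + 260)*(-3) = √230*(-3) = -3*√230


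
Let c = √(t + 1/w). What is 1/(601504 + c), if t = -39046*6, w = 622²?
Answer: 232712273536/139977454018634127 - 622*I*√90637635983/139977454018634127 ≈ 1.6625e-6 - 1.3378e-9*I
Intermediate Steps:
w = 386884
t = -234276
c = I*√90637635983/622 (c = √(-234276 + 1/386884) = √(-90637635983/386884) = I*√90637635983/622 ≈ 484.02*I)
1/(601504 + c) = 1/(601504 + I*√90637635983/622)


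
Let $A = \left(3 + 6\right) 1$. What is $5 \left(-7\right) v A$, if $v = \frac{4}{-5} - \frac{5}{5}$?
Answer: $567$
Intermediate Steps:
$v = - \frac{9}{5}$ ($v = 4 \left(- \frac{1}{5}\right) - 1 = - \frac{4}{5} - 1 = - \frac{9}{5} \approx -1.8$)
$A = 9$ ($A = 9 \cdot 1 = 9$)
$5 \left(-7\right) v A = 5 \left(-7\right) \left(- \frac{9}{5}\right) 9 = \left(-35\right) \left(- \frac{9}{5}\right) 9 = 63 \cdot 9 = 567$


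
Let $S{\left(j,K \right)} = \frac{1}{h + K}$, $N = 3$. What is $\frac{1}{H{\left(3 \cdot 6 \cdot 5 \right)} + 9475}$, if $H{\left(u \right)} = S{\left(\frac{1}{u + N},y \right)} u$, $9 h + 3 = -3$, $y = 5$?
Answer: $\frac{13}{123445} \approx 0.00010531$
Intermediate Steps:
$h = - \frac{2}{3}$ ($h = - \frac{1}{3} + \frac{1}{9} \left(-3\right) = - \frac{1}{3} - \frac{1}{3} = - \frac{2}{3} \approx -0.66667$)
$S{\left(j,K \right)} = \frac{1}{- \frac{2}{3} + K}$
$H{\left(u \right)} = \frac{3 u}{13}$ ($H{\left(u \right)} = \frac{3}{-2 + 3 \cdot 5} u = \frac{3}{-2 + 15} u = \frac{3}{13} u = 3 \cdot \frac{1}{13} u = \frac{3 u}{13}$)
$\frac{1}{H{\left(3 \cdot 6 \cdot 5 \right)} + 9475} = \frac{1}{\frac{3 \cdot 3 \cdot 6 \cdot 5}{13} + 9475} = \frac{1}{\frac{3 \cdot 18 \cdot 5}{13} + 9475} = \frac{1}{\frac{3}{13} \cdot 90 + 9475} = \frac{1}{\frac{270}{13} + 9475} = \frac{1}{\frac{123445}{13}} = \frac{13}{123445}$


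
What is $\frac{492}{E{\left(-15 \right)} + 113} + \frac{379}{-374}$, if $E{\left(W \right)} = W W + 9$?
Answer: $\frac{52495}{129778} \approx 0.4045$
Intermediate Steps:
$E{\left(W \right)} = 9 + W^{2}$ ($E{\left(W \right)} = W^{2} + 9 = 9 + W^{2}$)
$\frac{492}{E{\left(-15 \right)} + 113} + \frac{379}{-374} = \frac{492}{\left(9 + \left(-15\right)^{2}\right) + 113} + \frac{379}{-374} = \frac{492}{\left(9 + 225\right) + 113} + 379 \left(- \frac{1}{374}\right) = \frac{492}{234 + 113} - \frac{379}{374} = \frac{492}{347} - \frac{379}{374} = \frac{52495}{129778}$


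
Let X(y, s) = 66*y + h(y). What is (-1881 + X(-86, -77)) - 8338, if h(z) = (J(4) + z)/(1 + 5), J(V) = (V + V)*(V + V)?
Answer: -47696/3 ≈ -15899.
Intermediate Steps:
J(V) = 4*V**2 (J(V) = (2*V)*(2*V) = 4*V**2)
h(z) = 32/3 + z/6 (h(z) = (4*4**2 + z)/(1 + 5) = (4*16 + z)/6 = (64 + z)*(1/6) = 32/3 + z/6)
X(y, s) = 32/3 + 397*y/6 (X(y, s) = 66*y + (32/3 + y/6) = 32/3 + 397*y/6)
(-1881 + X(-86, -77)) - 8338 = (-1881 + (32/3 + (397/6)*(-86))) - 8338 = (-1881 + (32/3 - 17071/3)) - 8338 = (-1881 - 17039/3) - 8338 = -22682/3 - 8338 = -47696/3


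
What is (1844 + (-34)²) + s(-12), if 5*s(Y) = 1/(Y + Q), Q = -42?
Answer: 809999/270 ≈ 3000.0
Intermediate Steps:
s(Y) = 1/(5*(-42 + Y)) (s(Y) = 1/(5*(Y - 42)) = 1/(5*(-42 + Y)))
(1844 + (-34)²) + s(-12) = (1844 + (-34)²) + 1/(5*(-42 - 12)) = (1844 + 1156) + (⅕)/(-54) = 3000 + (⅕)*(-1/54) = 3000 - 1/270 = 809999/270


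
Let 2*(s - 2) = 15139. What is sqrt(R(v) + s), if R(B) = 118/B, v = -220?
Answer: 3*sqrt(2544685)/55 ≈ 87.011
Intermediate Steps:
s = 15143/2 (s = 2 + (1/2)*15139 = 2 + 15139/2 = 15143/2 ≈ 7571.5)
sqrt(R(v) + s) = sqrt(118/(-220) + 15143/2) = sqrt(118*(-1/220) + 15143/2) = sqrt(-59/110 + 15143/2) = sqrt(416403/55) = 3*sqrt(2544685)/55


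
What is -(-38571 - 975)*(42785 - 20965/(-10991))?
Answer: 18597333011400/10991 ≈ 1.6921e+9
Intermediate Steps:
-(-38571 - 975)*(42785 - 20965/(-10991)) = -(-39546)*(42785 - 20965*(-1/10991)) = -(-39546)*(42785 + 20965/10991) = -(-39546)*470270900/10991 = -1*(-18597333011400/10991) = 18597333011400/10991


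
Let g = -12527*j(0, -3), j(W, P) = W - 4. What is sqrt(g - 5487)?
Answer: sqrt(44621) ≈ 211.24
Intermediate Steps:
j(W, P) = -4 + W
g = 50108 (g = -12527*(-4 + 0) = -12527*(-4) = 50108)
sqrt(g - 5487) = sqrt(50108 - 5487) = sqrt(44621)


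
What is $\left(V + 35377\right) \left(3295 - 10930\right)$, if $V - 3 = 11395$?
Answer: $-357127125$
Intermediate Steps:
$V = 11398$ ($V = 3 + 11395 = 11398$)
$\left(V + 35377\right) \left(3295 - 10930\right) = \left(11398 + 35377\right) \left(3295 - 10930\right) = 46775 \left(-7635\right) = -357127125$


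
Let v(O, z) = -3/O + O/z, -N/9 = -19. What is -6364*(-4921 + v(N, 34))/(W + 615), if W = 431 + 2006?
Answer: 15157751335/1478694 ≈ 10251.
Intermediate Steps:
N = 171 (N = -9*(-19) = 171)
W = 2437
-6364*(-4921 + v(N, 34))/(W + 615) = -6364*(-4921 + (-3/171 + 171/34))/(2437 + 615) = -6364/(3052/(-4921 + (-3*1/171 + 171*(1/34)))) = -6364/(3052/(-4921 + (-1/57 + 171/34))) = -6364/(3052/(-4921 + 9713/1938)) = -6364/(3052/(-9527185/1938)) = -6364/(3052*(-1938/9527185)) = -6364/(-5914776/9527185) = -6364*(-9527185/5914776) = 15157751335/1478694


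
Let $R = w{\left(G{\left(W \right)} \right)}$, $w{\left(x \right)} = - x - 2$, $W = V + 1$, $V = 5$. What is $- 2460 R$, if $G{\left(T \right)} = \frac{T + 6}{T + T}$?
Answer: $7380$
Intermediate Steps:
$W = 6$ ($W = 5 + 1 = 6$)
$G{\left(T \right)} = \frac{6 + T}{2 T}$
$w{\left(x \right)} = -2 - x$
$R = -3$ ($R = -2 - \frac{6 + 6}{2 \cdot 6} = -2 - \frac{1}{2} \cdot \frac{1}{6} \cdot 12 = -2 - 1 = -3$)
$- 2460 R = \left(-2460\right) \left(-3\right) = 7380$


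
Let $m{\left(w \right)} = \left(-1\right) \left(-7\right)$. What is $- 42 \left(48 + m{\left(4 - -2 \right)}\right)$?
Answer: $-2310$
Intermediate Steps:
$m{\left(w \right)} = 7$
$- 42 \left(48 + m{\left(4 - -2 \right)}\right) = - 42 \left(48 + 7\right) = \left(-42\right) 55 = -2310$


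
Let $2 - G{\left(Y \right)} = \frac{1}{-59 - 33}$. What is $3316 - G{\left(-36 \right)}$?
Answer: $\frac{304887}{92} \approx 3314.0$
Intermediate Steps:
$G{\left(Y \right)} = \frac{185}{92}$ ($G{\left(Y \right)} = 2 - \frac{1}{-59 - 33} = 2 - \frac{1}{-92} = 2 - - \frac{1}{92} = 2 + \frac{1}{92} = \frac{185}{92}$)
$3316 - G{\left(-36 \right)} = 3316 - \frac{185}{92} = \frac{304887}{92}$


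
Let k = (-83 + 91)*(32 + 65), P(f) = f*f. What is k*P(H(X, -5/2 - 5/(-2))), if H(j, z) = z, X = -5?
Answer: 0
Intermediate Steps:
P(f) = f²
k = 776 (k = 8*97 = 776)
k*P(H(X, -5/2 - 5/(-2))) = 776*(-5/2 - 5/(-2))² = 776*(-5*½ - 5*(-½))² = 776*(-5/2 + 5/2)² = 776*0² = 776*0 = 0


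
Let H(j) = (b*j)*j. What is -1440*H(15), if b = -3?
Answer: 972000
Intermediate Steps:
H(j) = -3*j² (H(j) = (-3*j)*j = -3*j²)
-1440*H(15) = -(-4320)*15² = -(-4320)*225 = -1440*(-675) = 972000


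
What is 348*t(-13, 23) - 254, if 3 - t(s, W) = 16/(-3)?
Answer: 2646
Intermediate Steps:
t(s, W) = 25/3 (t(s, W) = 3 - 16/(-3) = 3 - 16*(-1)/3 = 3 - 1*(-16/3) = 3 + 16/3 = 25/3)
348*t(-13, 23) - 254 = 348*(25/3) - 254 = 2900 - 254 = 2646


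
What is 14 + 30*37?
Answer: 1124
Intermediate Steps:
14 + 30*37 = 14 + 1110 = 1124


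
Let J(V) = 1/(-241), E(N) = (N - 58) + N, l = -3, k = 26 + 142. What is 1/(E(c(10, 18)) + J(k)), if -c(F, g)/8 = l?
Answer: -241/2411 ≈ -0.099959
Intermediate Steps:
k = 168
c(F, g) = 24 (c(F, g) = -8*(-3) = 24)
E(N) = -58 + 2*N (E(N) = (-58 + N) + N = -58 + 2*N)
J(V) = -1/241
1/(E(c(10, 18)) + J(k)) = 1/((-58 + 2*24) - 1/241) = 1/((-58 + 48) - 1/241) = 1/(-10 - 1/241) = 1/(-2411/241) = -241/2411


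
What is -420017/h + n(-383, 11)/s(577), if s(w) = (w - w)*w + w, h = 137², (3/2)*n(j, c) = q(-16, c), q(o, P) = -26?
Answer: -728025415/32489139 ≈ -22.408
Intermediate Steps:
n(j, c) = -52/3 (n(j, c) = (⅔)*(-26) = -52/3)
h = 18769
s(w) = w (s(w) = 0*w + w = 0 + w = w)
-420017/h + n(-383, 11)/s(577) = -420017/18769 - 52/3/577 = -420017*1/18769 - 52/3*1/577 = -420017/18769 - 52/1731 = -728025415/32489139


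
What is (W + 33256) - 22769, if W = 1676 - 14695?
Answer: -2532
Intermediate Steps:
W = -13019
(W + 33256) - 22769 = (-13019 + 33256) - 22769 = 20237 - 22769 = -2532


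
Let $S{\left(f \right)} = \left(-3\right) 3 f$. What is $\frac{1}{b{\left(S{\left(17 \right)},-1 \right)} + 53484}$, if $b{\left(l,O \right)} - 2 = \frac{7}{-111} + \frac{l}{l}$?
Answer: $\frac{111}{5937050} \approx 1.8696 \cdot 10^{-5}$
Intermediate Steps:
$S{\left(f \right)} = - 9 f$
$b{\left(l,O \right)} = \frac{326}{111}$ ($b{\left(l,O \right)} = 2 + \left(\frac{7}{-111} + \frac{l}{l}\right) = 2 + \left(7 \left(- \frac{1}{111}\right) + 1\right) = 2 + \left(- \frac{7}{111} + 1\right) = 2 + \frac{104}{111} = \frac{326}{111}$)
$\frac{1}{b{\left(S{\left(17 \right)},-1 \right)} + 53484} = \frac{1}{\frac{326}{111} + 53484} = \frac{1}{\frac{5937050}{111}} = \frac{111}{5937050}$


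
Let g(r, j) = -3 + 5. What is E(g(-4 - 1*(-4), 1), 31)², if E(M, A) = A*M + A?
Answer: 8649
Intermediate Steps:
g(r, j) = 2
E(M, A) = A + A*M
E(g(-4 - 1*(-4), 1), 31)² = (31*(1 + 2))² = (31*3)² = 93² = 8649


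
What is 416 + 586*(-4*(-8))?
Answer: 19168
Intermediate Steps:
416 + 586*(-4*(-8)) = 416 + 586*32 = 416 + 18752 = 19168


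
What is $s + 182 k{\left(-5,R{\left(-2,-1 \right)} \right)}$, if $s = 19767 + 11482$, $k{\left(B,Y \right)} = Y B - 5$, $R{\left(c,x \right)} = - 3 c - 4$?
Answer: $28519$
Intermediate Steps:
$R{\left(c,x \right)} = -4 - 3 c$
$k{\left(B,Y \right)} = -5 + B Y$ ($k{\left(B,Y \right)} = B Y - 5 = -5 + B Y$)
$s = 31249$
$s + 182 k{\left(-5,R{\left(-2,-1 \right)} \right)} = 31249 + 182 \left(-5 - 5 \left(-4 - -6\right)\right) = 31249 + 182 \left(-5 - 5 \left(-4 + 6\right)\right) = 31249 + 182 \left(-5 - 10\right) = 31249 + 182 \left(-15\right) = 31249 - 2730 = 28519$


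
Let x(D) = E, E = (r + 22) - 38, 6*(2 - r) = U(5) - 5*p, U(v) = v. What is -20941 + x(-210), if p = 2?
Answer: -125725/6 ≈ -20954.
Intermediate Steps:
r = 17/6 (r = 2 - (5 - 5*2)/6 = 2 - (5 - 10)/6 = 2 - ⅙*(-5) = 2 + ⅚ = 17/6 ≈ 2.8333)
E = -79/6 (E = (17/6 + 22) - 38 = 149/6 - 38 = -79/6 ≈ -13.167)
x(D) = -79/6
-20941 + x(-210) = -20941 - 79/6 = -125725/6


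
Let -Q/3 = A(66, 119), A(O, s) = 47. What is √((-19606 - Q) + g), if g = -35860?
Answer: 5*I*√2213 ≈ 235.21*I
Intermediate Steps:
Q = -141 (Q = -3*47 = -141)
√((-19606 - Q) + g) = √((-19606 - 1*(-141)) - 35860) = √((-19606 + 141) - 35860) = √(-19465 - 35860) = √(-55325) = 5*I*√2213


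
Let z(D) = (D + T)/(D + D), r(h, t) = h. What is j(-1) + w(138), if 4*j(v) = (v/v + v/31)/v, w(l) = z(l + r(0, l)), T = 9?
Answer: 829/2852 ≈ 0.29067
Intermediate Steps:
z(D) = (9 + D)/(2*D) (z(D) = (D + 9)/(D + D) = (9 + D)/((2*D)) = (9 + D)*(1/(2*D)) = (9 + D)/(2*D))
w(l) = (9 + l)/(2*l) (w(l) = (9 + (l + 0))/(2*(l + 0)) = (9 + l)/(2*l))
j(v) = (1 + v/31)/(4*v) (j(v) = ((v/v + v/31)/v)/4 = ((1 + v*(1/31))/v)/4 = ((1 + v/31)/v)/4 = (1 + v/31)/(4*v))
j(-1) + w(138) = (1/124)*(31 - 1)/(-1) + (½)*(9 + 138)/138 = (1/124)*(-1)*30 + (½)*(1/138)*147 = -15/62 + 49/92 = 829/2852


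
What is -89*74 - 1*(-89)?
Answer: -6497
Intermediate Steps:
-89*74 - 1*(-89) = -6586 + 89 = -6497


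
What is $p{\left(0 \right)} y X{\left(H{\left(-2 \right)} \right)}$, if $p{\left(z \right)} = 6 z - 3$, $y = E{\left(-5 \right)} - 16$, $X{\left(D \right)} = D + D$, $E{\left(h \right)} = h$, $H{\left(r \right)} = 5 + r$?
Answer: $378$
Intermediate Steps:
$X{\left(D \right)} = 2 D$
$y = -21$ ($y = -5 - 16 = -21$)
$p{\left(z \right)} = -3 + 6 z$
$p{\left(0 \right)} y X{\left(H{\left(-2 \right)} \right)} = \left(-3 + 6 \cdot 0\right) \left(-21\right) 2 \left(5 - 2\right) = \left(-3 + 0\right) \left(-21\right) 2 \cdot 3 = \left(-3\right) \left(-21\right) 6 = 63 \cdot 6 = 378$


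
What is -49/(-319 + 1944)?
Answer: -49/1625 ≈ -0.030154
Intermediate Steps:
-49/(-319 + 1944) = -49/1625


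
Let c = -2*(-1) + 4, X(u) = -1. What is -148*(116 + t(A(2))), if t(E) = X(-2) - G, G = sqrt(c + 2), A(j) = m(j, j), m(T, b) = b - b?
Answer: -17020 + 296*sqrt(2) ≈ -16601.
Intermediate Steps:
m(T, b) = 0
A(j) = 0
c = 6 (c = 2 + 4 = 6)
G = 2*sqrt(2) (G = sqrt(6 + 2) = sqrt(8) = 2*sqrt(2) ≈ 2.8284)
t(E) = -1 - 2*sqrt(2)
-148*(116 + t(A(2))) = -148*(116 + (-1 - 2*sqrt(2))) = -148*(115 - 2*sqrt(2)) = -17020 + 296*sqrt(2)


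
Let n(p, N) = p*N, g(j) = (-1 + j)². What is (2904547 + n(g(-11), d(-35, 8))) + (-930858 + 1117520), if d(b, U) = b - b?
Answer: 3091209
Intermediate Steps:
d(b, U) = 0
n(p, N) = N*p
(2904547 + n(g(-11), d(-35, 8))) + (-930858 + 1117520) = (2904547 + 0*(-1 - 11)²) + (-930858 + 1117520) = (2904547 + 0*(-12)²) + 186662 = (2904547 + 0*144) + 186662 = (2904547 + 0) + 186662 = 2904547 + 186662 = 3091209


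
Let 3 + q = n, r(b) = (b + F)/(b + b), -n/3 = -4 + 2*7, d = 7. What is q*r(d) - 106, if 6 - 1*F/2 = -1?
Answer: -311/2 ≈ -155.50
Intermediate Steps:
F = 14 (F = 12 - 2*(-1) = 12 + 2 = 14)
n = -30 (n = -3*(-4 + 2*7) = -3*(-4 + 14) = -3*10 = -30)
r(b) = (14 + b)/(2*b) (r(b) = (b + 14)/(b + b) = (14 + b)/((2*b)) = (14 + b)*(1/(2*b)) = (14 + b)/(2*b))
q = -33 (q = -3 - 30 = -33)
q*r(d) - 106 = -33*(14 + 7)/(2*7) - 106 = -33*21/(2*7) - 106 = -33*3/2 - 106 = -99/2 - 106 = -311/2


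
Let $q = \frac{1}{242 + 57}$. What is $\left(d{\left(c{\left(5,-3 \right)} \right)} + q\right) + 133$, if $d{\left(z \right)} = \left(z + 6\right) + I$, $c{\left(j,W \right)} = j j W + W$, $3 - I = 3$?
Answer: $\frac{18240}{299} \approx 61.003$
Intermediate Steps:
$I = 0$ ($I = 3 - 3 = 0$)
$c{\left(j,W \right)} = W + W j^{2}$ ($c{\left(j,W \right)} = j^{2} W + W = W j^{2} + W = W + W j^{2}$)
$d{\left(z \right)} = 6 + z$ ($d{\left(z \right)} = \left(z + 6\right) + 0 = \left(6 + z\right) + 0 = 6 + z$)
$q = \frac{1}{299} \approx 0.0033445$
$\left(d{\left(c{\left(5,-3 \right)} \right)} + q\right) + 133 = \left(\left(6 - 3 \left(1 + 5^{2}\right)\right) + \frac{1}{299}\right) + 133 = \left(\left(6 - 3 \left(1 + 25\right)\right) + \frac{1}{299}\right) + 133 = \left(\left(6 - 78\right) + \frac{1}{299}\right) + 133 = \left(-72 + \frac{1}{299}\right) + 133 = - \frac{21527}{299} + 133 = \frac{18240}{299}$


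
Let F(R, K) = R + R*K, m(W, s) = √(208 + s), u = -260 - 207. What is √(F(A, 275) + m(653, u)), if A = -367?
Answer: √(-101292 + I*√259) ≈ 0.025 + 318.26*I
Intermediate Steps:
u = -467
F(R, K) = R + K*R
√(F(A, 275) + m(653, u)) = √(-367*(1 + 275) + √(208 - 467)) = √(-367*276 + √(-259)) = √(-101292 + I*√259)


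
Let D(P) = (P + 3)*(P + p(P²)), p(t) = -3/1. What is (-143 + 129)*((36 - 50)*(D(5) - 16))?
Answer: 0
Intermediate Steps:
p(t) = -3 (p(t) = -3*1 = -3)
D(P) = (-3 + P)*(3 + P) (D(P) = (P + 3)*(P - 3) = (3 + P)*(-3 + P) = (-3 + P)*(3 + P))
(-143 + 129)*((36 - 50)*(D(5) - 16)) = (-143 + 129)*((36 - 50)*((-9 + 5²) - 16)) = -(-196)*((-9 + 25) - 16) = -(-196)*(16 - 16) = -(-196)*0 = -14*0 = 0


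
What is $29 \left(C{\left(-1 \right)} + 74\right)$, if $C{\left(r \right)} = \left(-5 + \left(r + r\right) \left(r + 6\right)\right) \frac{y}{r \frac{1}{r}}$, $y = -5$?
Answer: $4321$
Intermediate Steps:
$C{\left(r \right)} = 25 - 10 r \left(6 + r\right)$ ($C{\left(r \right)} = \left(-5 + \left(r + r\right) \left(r + 6\right)\right) \left(- \frac{5}{r \frac{1}{r}}\right) = \left(-5 + 2 r \left(6 + r\right)\right) \left(- \frac{5}{1}\right) = \left(-5 + 2 r \left(6 + r\right)\right) \left(\left(-5\right) 1\right) = \left(-5 + 2 r \left(6 + r\right)\right) \left(-5\right) = 25 - 10 r \left(6 + r\right)$)
$29 \left(C{\left(-1 \right)} + 74\right) = 29 \left(\left(25 - -60 - 10 \left(-1\right)^{2}\right) + 74\right) = 29 \left(\left(25 + 60 - 10\right) + 74\right) = 29 \left(75 + 74\right) = 29 \cdot 149 = 4321$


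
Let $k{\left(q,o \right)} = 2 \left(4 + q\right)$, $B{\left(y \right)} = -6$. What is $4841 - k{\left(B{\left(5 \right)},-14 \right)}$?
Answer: $4845$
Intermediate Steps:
$k{\left(q,o \right)} = 8 + 2 q$
$4841 - k{\left(B{\left(5 \right)},-14 \right)} = 4841 - \left(8 + 2 \left(-6\right)\right) = 4841 - \left(8 - 12\right) = 4841 - -4 = 4841 + 4 = 4845$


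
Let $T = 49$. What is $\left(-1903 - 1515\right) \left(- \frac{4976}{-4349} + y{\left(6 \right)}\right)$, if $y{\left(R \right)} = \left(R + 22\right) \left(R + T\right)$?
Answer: $- \frac{22908926248}{4349} \approx -5.2676 \cdot 10^{6}$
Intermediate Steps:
$y{\left(R \right)} = \left(22 + R\right) \left(49 + R\right)$ ($y{\left(R \right)} = \left(R + 22\right) \left(R + 49\right) = \left(22 + R\right) \left(49 + R\right)$)
$\left(-1903 - 1515\right) \left(- \frac{4976}{-4349} + y{\left(6 \right)}\right) = \left(-1903 - 1515\right) \left(- \frac{4976}{-4349} + \left(1078 + 6^{2} + 71 \cdot 6\right)\right) = - 3418 \left(\left(-4976\right) \left(- \frac{1}{4349}\right) + \left(1078 + 36 + 426\right)\right) = - 3418 \left(\frac{4976}{4349} + 1540\right) = \left(-3418\right) \frac{6702436}{4349} = - \frac{22908926248}{4349}$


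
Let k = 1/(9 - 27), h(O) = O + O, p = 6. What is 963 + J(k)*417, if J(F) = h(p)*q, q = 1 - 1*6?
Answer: -24057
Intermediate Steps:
q = -5 (q = 1 - 6 = -5)
h(O) = 2*O
k = -1/18 (k = 1/(-18) = -1/18 ≈ -0.055556)
J(F) = -60 (J(F) = (2*6)*(-5) = 12*(-5) = -60)
963 + J(k)*417 = 963 - 60*417 = 963 - 25020 = -24057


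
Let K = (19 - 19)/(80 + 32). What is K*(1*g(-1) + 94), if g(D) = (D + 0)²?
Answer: 0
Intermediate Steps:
g(D) = D²
K = 0 (K = 0/112 = 0*(1/112) = 0)
K*(1*g(-1) + 94) = 0*(1*(-1)² + 94) = 0*(1*1 + 94) = 0*(1 + 94) = 0*95 = 0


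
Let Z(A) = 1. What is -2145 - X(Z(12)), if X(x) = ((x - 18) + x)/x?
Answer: -2129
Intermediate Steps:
X(x) = (-18 + 2*x)/x (X(x) = ((-18 + x) + x)/x = (-18 + 2*x)/x)
-2145 - X(Z(12)) = -2145 - (2 - 18/1) = -2145 - (2 - 18*1) = -2145 - (2 - 18) = -2145 - 1*(-16) = -2145 + 16 = -2129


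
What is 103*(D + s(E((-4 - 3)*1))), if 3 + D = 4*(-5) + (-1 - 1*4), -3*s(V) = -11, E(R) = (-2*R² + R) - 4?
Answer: -7519/3 ≈ -2506.3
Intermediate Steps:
E(R) = -4 + R - 2*R² (E(R) = (R - 2*R²) - 4 = -4 + R - 2*R²)
s(V) = 11/3 (s(V) = -⅓*(-11) = 11/3)
D = -28 (D = -3 + (4*(-5) + (-1 - 1*4)) = -3 + (-20 + (-1 - 4)) = -3 + (-20 - 5) = -3 - 25 = -28)
103*(D + s(E((-4 - 3)*1))) = 103*(-28 + 11/3) = 103*(-73/3) = -7519/3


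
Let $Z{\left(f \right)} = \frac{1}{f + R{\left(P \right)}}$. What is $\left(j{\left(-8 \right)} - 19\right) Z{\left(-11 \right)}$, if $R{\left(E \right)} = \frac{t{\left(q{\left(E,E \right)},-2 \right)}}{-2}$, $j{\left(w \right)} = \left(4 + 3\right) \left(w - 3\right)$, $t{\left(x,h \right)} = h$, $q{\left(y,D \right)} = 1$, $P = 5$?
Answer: $\frac{48}{5} \approx 9.6$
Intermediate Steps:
$j{\left(w \right)} = -21 + 7 w$ ($j{\left(w \right)} = 7 \left(-3 + w\right) = -21 + 7 w$)
$R{\left(E \right)} = 1$ ($R{\left(E \right)} = - \frac{2}{-2} = \left(-2\right) \left(- \frac{1}{2}\right) = 1$)
$Z{\left(f \right)} = \frac{1}{1 + f}$ ($Z{\left(f \right)} = \frac{1}{f + 1} = \frac{1}{1 + f}$)
$\left(j{\left(-8 \right)} - 19\right) Z{\left(-11 \right)} = \frac{\left(-21 + 7 \left(-8\right)\right) - 19}{1 - 11} = \frac{\left(-21 - 56\right) - 19}{-10} = \left(-77 - 19\right) \left(- \frac{1}{10}\right) = \left(-96\right) \left(- \frac{1}{10}\right) = \frac{48}{5}$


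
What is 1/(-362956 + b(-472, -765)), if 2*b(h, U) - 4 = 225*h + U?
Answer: -2/832873 ≈ -2.4013e-6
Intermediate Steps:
b(h, U) = 2 + U/2 + 225*h/2 (b(h, U) = 2 + (225*h + U)/2 = 2 + (U + 225*h)/2 = 2 + (U/2 + 225*h/2) = 2 + U/2 + 225*h/2)
1/(-362956 + b(-472, -765)) = 1/(-362956 + (2 + (½)*(-765) + (225/2)*(-472))) = 1/(-362956 + (2 - 765/2 - 53100)) = 1/(-362956 - 106961/2) = 1/(-832873/2) = -2/832873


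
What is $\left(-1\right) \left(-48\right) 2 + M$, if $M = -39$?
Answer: $57$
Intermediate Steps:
$\left(-1\right) \left(-48\right) 2 + M = \left(-1\right) \left(-48\right) 2 - 39 = 48 \cdot 2 - 39 = 96 - 39 = 57$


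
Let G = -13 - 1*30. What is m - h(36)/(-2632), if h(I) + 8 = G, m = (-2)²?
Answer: 10477/2632 ≈ 3.9806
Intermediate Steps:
m = 4
G = -43 (G = -13 - 30 = -43)
h(I) = -51 (h(I) = -8 - 43 = -51)
m - h(36)/(-2632) = 4 - (-51)/(-2632) = 4 - (-51)*(-1)/2632 = 4 - 1*51/2632 = 4 - 51/2632 = 10477/2632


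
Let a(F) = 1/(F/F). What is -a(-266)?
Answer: -1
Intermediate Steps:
a(F) = 1 (a(F) = 1/1 = 1)
-a(-266) = -1*1 = -1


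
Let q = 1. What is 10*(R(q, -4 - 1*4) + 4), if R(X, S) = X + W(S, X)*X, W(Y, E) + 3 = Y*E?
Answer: -60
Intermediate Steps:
W(Y, E) = -3 + E*Y (W(Y, E) = -3 + Y*E = -3 + E*Y)
R(X, S) = X + X*(-3 + S*X) (R(X, S) = X + (-3 + X*S)*X = X + (-3 + S*X)*X = X + X*(-3 + S*X))
10*(R(q, -4 - 1*4) + 4) = 10*(1*(-2 + (-4 - 1*4)*1) + 4) = 10*(1*(-2 + (-4 - 4)*1) + 4) = 10*(1*(-2 - 8*1) + 4) = 10*(1*(-2 - 8) + 4) = 10*(1*(-10) + 4) = 10*(-10 + 4) = 10*(-6) = -60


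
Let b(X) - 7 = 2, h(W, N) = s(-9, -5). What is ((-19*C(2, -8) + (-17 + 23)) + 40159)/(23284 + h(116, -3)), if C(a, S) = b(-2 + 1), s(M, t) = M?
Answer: 39994/23275 ≈ 1.7183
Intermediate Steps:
h(W, N) = -9
b(X) = 9 (b(X) = 7 + 2 = 9)
C(a, S) = 9
((-19*C(2, -8) + (-17 + 23)) + 40159)/(23284 + h(116, -3)) = ((-19*9 + (-17 + 23)) + 40159)/(23284 - 9) = ((-171 + 6) + 40159)/23275 = (-165 + 40159)*(1/23275) = 39994*(1/23275) = 39994/23275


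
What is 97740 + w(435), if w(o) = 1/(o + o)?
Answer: 85033801/870 ≈ 97740.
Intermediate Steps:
w(o) = 1/(2*o)
97740 + w(435) = 97740 + (½)/435 = 97740 + (½)*(1/435) = 97740 + 1/870 = 85033801/870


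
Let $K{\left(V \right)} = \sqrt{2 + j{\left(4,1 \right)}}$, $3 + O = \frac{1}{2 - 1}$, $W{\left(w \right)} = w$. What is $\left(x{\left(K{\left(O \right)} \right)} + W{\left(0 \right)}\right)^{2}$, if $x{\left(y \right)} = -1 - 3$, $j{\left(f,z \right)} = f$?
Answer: $16$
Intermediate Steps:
$O = -2$ ($O = -3 + \frac{1}{2 - 1} = -3 + 1^{-1} = -3 + 1 = -2$)
$K{\left(V \right)} = \sqrt{6}$ ($K{\left(V \right)} = \sqrt{2 + 4} = \sqrt{6}$)
$x{\left(y \right)} = -4$ ($x{\left(y \right)} = -1 - 3 = -4$)
$\left(x{\left(K{\left(O \right)} \right)} + W{\left(0 \right)}\right)^{2} = \left(-4 + 0\right)^{2} = \left(-4\right)^{2} = 16$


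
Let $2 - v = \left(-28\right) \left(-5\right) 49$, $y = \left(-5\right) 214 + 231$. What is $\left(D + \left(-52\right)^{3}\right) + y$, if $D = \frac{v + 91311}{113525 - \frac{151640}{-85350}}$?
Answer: $- \frac{137054496807078}{968951039} \approx -1.4145 \cdot 10^{5}$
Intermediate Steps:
$y = -839$ ($y = -1070 + 231 = -839$)
$v = -6858$ ($v = 2 - \left(-28\right) \left(-5\right) 49 = 2 - 140 \cdot 49 = 2 - 6860 = -6858$)
$D = \frac{720806355}{968951039}$ ($D = \frac{-6858 + 91311}{113525 - \frac{151640}{-85350}} = \frac{84453}{113525 - - \frac{15164}{8535}} = \frac{84453}{113525 + \frac{15164}{8535}} = \frac{84453}{\frac{968951039}{8535}} = 84453 \cdot \frac{8535}{968951039} = \frac{720806355}{968951039} \approx 0.7439$)
$\left(D + \left(-52\right)^{3}\right) + y = \left(\frac{720806355}{968951039} + \left(-52\right)^{3}\right) - 839 = \left(\frac{720806355}{968951039} - 140608\right) - 839 = - \frac{136241546885357}{968951039} - 839 = - \frac{137054496807078}{968951039}$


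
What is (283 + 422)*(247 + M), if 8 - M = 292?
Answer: -26085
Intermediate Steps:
M = -284 (M = 8 - 1*292 = 8 - 292 = -284)
(283 + 422)*(247 + M) = (283 + 422)*(247 - 284) = 705*(-37) = -26085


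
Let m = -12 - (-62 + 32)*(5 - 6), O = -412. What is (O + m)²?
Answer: 206116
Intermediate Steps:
m = -42 (m = -12 - (-30)*(-1) = -12 - 1*30 = -12 - 30 = -42)
(O + m)² = (-412 - 42)² = (-454)² = 206116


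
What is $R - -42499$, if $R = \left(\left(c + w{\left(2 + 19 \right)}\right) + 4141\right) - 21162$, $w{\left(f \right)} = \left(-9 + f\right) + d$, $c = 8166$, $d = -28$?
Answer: $33628$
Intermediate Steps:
$w{\left(f \right)} = -37 + f$ ($w{\left(f \right)} = \left(-9 + f\right) - 28 = -37 + f$)
$R = -8871$ ($R = \left(\left(8166 + \left(-37 + \left(2 + 19\right)\right)\right) + 4141\right) - 21162 = \left(\left(8166 + \left(-37 + 21\right)\right) + 4141\right) - 21162 = \left(\left(8166 - 16\right) + 4141\right) - 21162 = \left(8150 + 4141\right) - 21162 = 12291 - 21162 = -8871$)
$R - -42499 = -8871 - -42499 = -8871 + 42499 = 33628$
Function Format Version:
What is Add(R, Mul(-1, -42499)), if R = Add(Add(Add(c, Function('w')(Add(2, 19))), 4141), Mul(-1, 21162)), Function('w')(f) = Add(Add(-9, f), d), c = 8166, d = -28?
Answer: 33628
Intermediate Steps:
Function('w')(f) = Add(-37, f) (Function('w')(f) = Add(Add(-9, f), -28) = Add(-37, f))
R = -8871 (R = Add(Add(Add(8166, Add(-37, Add(2, 19))), 4141), Mul(-1, 21162)) = Add(Add(Add(8166, Add(-37, 21)), 4141), -21162) = Add(Add(Add(8166, -16), 4141), -21162) = Add(Add(8150, 4141), -21162) = Add(12291, -21162) = -8871)
Add(R, Mul(-1, -42499)) = Add(-8871, Mul(-1, -42499)) = Add(-8871, 42499) = 33628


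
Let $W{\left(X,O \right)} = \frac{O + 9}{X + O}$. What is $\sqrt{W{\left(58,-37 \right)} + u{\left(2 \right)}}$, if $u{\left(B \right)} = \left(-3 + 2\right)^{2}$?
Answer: $\frac{i \sqrt{3}}{3} \approx 0.57735 i$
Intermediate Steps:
$u{\left(B \right)} = 1$ ($u{\left(B \right)} = \left(-1\right)^{2} = 1$)
$W{\left(X,O \right)} = \frac{9 + O}{O + X}$
$\sqrt{W{\left(58,-37 \right)} + u{\left(2 \right)}} = \sqrt{\frac{9 - 37}{-37 + 58} + 1} = \sqrt{\frac{1}{21} \left(-28\right) + 1} = \sqrt{- \frac{4}{3} + 1} = \sqrt{- \frac{1}{3}} = \frac{i \sqrt{3}}{3}$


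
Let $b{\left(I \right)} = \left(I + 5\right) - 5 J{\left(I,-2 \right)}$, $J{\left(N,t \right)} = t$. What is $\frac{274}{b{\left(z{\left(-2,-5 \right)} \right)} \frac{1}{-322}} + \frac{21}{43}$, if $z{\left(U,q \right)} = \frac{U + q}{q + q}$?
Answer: $- \frac{37934743}{6751} \approx -5619.1$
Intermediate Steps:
$z{\left(U,q \right)} = \frac{U + q}{2 q}$
$b{\left(I \right)} = 15 + I$ ($b{\left(I \right)} = \left(I + 5\right) - -10 = \left(5 + I\right) + 10 = 15 + I$)
$\frac{274}{b{\left(z{\left(-2,-5 \right)} \right)} \frac{1}{-322}} + \frac{21}{43} = \frac{274}{\left(15 + \frac{-2 - 5}{2 \left(-5\right)}\right) \frac{1}{-322}} + \frac{21}{43} = \frac{274}{\left(15 + \frac{1}{2} \left(- \frac{1}{5}\right) \left(-7\right)\right) \left(- \frac{1}{322}\right)} + 21 \cdot \frac{1}{43} = \frac{274}{\left(15 + \frac{7}{10}\right) \left(- \frac{1}{322}\right)} + \frac{21}{43} = \frac{274}{\frac{157}{10} \left(- \frac{1}{322}\right)} + \frac{21}{43} = \frac{274}{- \frac{157}{3220}} + \frac{21}{43} = 274 \left(- \frac{3220}{157}\right) + \frac{21}{43} = - \frac{882280}{157} + \frac{21}{43} = - \frac{37934743}{6751}$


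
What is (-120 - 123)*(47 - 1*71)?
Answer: 5832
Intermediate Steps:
(-120 - 123)*(47 - 1*71) = -243*(47 - 71) = -243*(-24) = 5832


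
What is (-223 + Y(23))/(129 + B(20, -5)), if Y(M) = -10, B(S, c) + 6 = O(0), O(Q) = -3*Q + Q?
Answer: -233/123 ≈ -1.8943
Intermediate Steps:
O(Q) = -2*Q
B(S, c) = -6 (B(S, c) = -6 - 2*0 = -6 + 0 = -6)
(-223 + Y(23))/(129 + B(20, -5)) = (-223 - 10)/(129 - 6) = -233/123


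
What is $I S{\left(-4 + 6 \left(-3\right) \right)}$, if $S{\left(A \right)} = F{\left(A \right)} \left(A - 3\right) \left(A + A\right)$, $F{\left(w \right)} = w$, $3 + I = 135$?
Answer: $-3194400$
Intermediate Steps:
$I = 132$ ($I = -3 + 135 = 132$)
$S{\left(A \right)} = 2 A^{2} \left(-3 + A\right)$ ($S{\left(A \right)} = A \left(A - 3\right) \left(A + A\right) = A \left(-3 + A\right) 2 A = A 2 A \left(-3 + A\right) = 2 A^{2} \left(-3 + A\right)$)
$I S{\left(-4 + 6 \left(-3\right) \right)} = 132 \cdot 2 \left(-4 + 6 \left(-3\right)\right)^{2} \left(-3 + \left(-4 + 6 \left(-3\right)\right)\right) = 132 \cdot 2 \left(-4 - 18\right)^{2} \left(-3 - 22\right) = 132 \cdot 2 \left(-22\right)^{2} \left(-3 - 22\right) = 132 \cdot 2 \cdot 484 \left(-25\right) = 132 \left(-24200\right) = -3194400$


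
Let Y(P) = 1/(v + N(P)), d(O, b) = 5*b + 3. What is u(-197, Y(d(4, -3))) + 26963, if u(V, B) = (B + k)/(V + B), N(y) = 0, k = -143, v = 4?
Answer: 21220452/787 ≈ 26964.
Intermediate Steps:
d(O, b) = 3 + 5*b
Y(P) = ¼ (Y(P) = 1/(4 + 0) = 1/4 = ¼)
u(V, B) = (-143 + B)/(B + V) (u(V, B) = (B - 143)/(V + B) = (-143 + B)/(B + V))
u(-197, Y(d(4, -3))) + 26963 = (-143 + ¼)/(¼ - 197) + 26963 = -571/4/(-787/4) + 26963 = -4/787*(-571/4) + 26963 = 571/787 + 26963 = 21220452/787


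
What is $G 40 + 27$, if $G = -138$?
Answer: $-5493$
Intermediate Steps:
$G 40 + 27 = \left(-138\right) 40 + 27 = -5520 + 27 = -5493$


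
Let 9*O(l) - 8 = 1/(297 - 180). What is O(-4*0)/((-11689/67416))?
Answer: -21056264/4102839 ≈ -5.1321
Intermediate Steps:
O(l) = 937/1053 (O(l) = 8/9 + 1/(9*(297 - 180)) = 8/9 + (1/9)/117 = 8/9 + (1/9)*(1/117) = 8/9 + 1/1053 = 937/1053)
O(-4*0)/((-11689/67416)) = 937/(1053*((-11689/67416))) = 937/(1053*((-11689*1/67416))) = 937/(1053*(-11689/67416)) = (937/1053)*(-67416/11689) = -21056264/4102839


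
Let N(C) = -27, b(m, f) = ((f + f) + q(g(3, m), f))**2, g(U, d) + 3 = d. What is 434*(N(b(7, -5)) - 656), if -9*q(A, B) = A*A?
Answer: -296422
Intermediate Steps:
g(U, d) = -3 + d
q(A, B) = -A**2/9 (q(A, B) = -A*A/9 = -A**2/9)
b(m, f) = (2*f - (-3 + m)**2/9)**2 (b(m, f) = ((f + f) - (-3 + m)**2/9)**2 = (2*f - (-3 + m)**2/9)**2)
434*(N(b(7, -5)) - 656) = 434*(-27 - 656) = 434*(-683) = -296422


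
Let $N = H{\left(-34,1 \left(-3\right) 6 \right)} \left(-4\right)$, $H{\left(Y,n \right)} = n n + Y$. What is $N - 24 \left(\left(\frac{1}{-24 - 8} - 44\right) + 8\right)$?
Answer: $- \frac{1181}{4} \approx -295.25$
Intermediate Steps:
$H{\left(Y,n \right)} = Y + n^{2}$ ($H{\left(Y,n \right)} = n^{2} + Y = Y + n^{2}$)
$N = -1160$ ($N = \left(-34 + \left(1 \left(-3\right) 6\right)^{2}\right) \left(-4\right) = \left(-34 + \left(\left(-3\right) 6\right)^{2}\right) \left(-4\right) = \left(-34 + \left(-18\right)^{2}\right) \left(-4\right) = \left(-34 + 324\right) \left(-4\right) = 290 \left(-4\right) = -1160$)
$N - 24 \left(\left(\frac{1}{-24 - 8} - 44\right) + 8\right) = -1160 - 24 \left(\left(\frac{1}{-24 - 8} - 44\right) + 8\right) = -1160 - 24 \left(\left(\frac{1}{-32} - 44\right) + 8\right) = -1160 - 24 \left(\left(- \frac{1}{32} - 44\right) + 8\right) = -1160 - 24 \left(- \frac{1409}{32} + 8\right) = -1160 - - \frac{3459}{4} = -1160 + \frac{3459}{4} = - \frac{1181}{4}$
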